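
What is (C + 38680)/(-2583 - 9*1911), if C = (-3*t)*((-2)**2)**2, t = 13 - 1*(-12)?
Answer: -18740/9891 ≈ -1.8947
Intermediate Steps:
t = 25 (t = 13 + 12 = 25)
C = -1200 (C = (-3*25)*((-2)**2)**2 = -75*4**2 = -75*16 = -1200)
(C + 38680)/(-2583 - 9*1911) = (-1200 + 38680)/(-2583 - 9*1911) = 37480/(-2583 - 17199) = 37480/(-19782) = 37480*(-1/19782) = -18740/9891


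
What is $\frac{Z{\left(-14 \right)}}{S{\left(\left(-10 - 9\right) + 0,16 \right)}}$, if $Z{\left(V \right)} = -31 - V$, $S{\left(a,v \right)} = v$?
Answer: $- \frac{17}{16} \approx -1.0625$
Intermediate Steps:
$\frac{Z{\left(-14 \right)}}{S{\left(\left(-10 - 9\right) + 0,16 \right)}} = \frac{-31 - -14}{16} = \left(-31 + 14\right) \frac{1}{16} = \left(-17\right) \frac{1}{16} = - \frac{17}{16}$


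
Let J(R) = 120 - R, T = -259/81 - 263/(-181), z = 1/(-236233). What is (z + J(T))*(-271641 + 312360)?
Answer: 5723073394958311/1154470671 ≈ 4.9573e+6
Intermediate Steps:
z = -1/236233 ≈ -4.2331e-6
T = -25576/14661 (T = -259*1/81 - 263*(-1/181) = -259/81 + 263/181 = -25576/14661 ≈ -1.7445)
(z + J(T))*(-271641 + 312360) = (-1/236233 + (120 - 1*(-25576/14661)))*(-271641 + 312360) = (-1/236233 + (120 + 25576/14661))*40719 = (-1/236233 + 1784896/14661)*40719 = (421651322107/3463412013)*40719 = 5723073394958311/1154470671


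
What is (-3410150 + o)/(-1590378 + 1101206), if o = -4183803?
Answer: 7593953/489172 ≈ 15.524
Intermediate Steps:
(-3410150 + o)/(-1590378 + 1101206) = (-3410150 - 4183803)/(-1590378 + 1101206) = -7593953/(-489172) = -7593953*(-1/489172) = 7593953/489172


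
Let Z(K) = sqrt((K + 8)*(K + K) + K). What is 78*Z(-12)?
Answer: 156*sqrt(21) ≈ 714.88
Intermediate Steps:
Z(K) = sqrt(K + 2*K*(8 + K)) (Z(K) = sqrt((8 + K)*(2*K) + K) = sqrt(2*K*(8 + K) + K) = sqrt(K + 2*K*(8 + K)))
78*Z(-12) = 78*sqrt(-12*(17 + 2*(-12))) = 78*sqrt(-12*(17 - 24)) = 78*sqrt(-12*(-7)) = 78*sqrt(84) = 78*(2*sqrt(21)) = 156*sqrt(21)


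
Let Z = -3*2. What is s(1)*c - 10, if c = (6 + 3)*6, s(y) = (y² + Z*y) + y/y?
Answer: -226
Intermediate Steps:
Z = -6
s(y) = 1 + y² - 6*y (s(y) = (y² - 6*y) + y/y = (y² - 6*y) + 1 = 1 + y² - 6*y)
c = 54 (c = 9*6 = 54)
s(1)*c - 10 = (1 + 1² - 6*1)*54 - 10 = (1 + 1 - 6)*54 - 10 = -4*54 - 10 = -216 - 10 = -226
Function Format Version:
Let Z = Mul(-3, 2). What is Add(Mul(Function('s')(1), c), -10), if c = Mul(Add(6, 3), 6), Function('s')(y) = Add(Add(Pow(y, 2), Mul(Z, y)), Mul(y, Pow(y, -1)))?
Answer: -226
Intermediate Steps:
Z = -6
Function('s')(y) = Add(1, Pow(y, 2), Mul(-6, y)) (Function('s')(y) = Add(Add(Pow(y, 2), Mul(-6, y)), Mul(y, Pow(y, -1))) = Add(Add(Pow(y, 2), Mul(-6, y)), 1) = Add(1, Pow(y, 2), Mul(-6, y)))
c = 54 (c = Mul(9, 6) = 54)
Add(Mul(Function('s')(1), c), -10) = Add(Mul(Add(1, Pow(1, 2), Mul(-6, 1)), 54), -10) = Add(Mul(Add(1, 1, -6), 54), -10) = Add(Mul(-4, 54), -10) = Add(-216, -10) = -226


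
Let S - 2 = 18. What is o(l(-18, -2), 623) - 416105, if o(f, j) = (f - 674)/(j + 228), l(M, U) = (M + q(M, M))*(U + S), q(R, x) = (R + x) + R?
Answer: -354107325/851 ≈ -4.1611e+5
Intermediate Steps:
S = 20 (S = 2 + 18 = 20)
q(R, x) = x + 2*R
l(M, U) = 4*M*(20 + U) (l(M, U) = (M + (M + 2*M))*(U + 20) = (M + 3*M)*(20 + U) = (4*M)*(20 + U) = 4*M*(20 + U))
o(f, j) = (-674 + f)/(228 + j)
o(l(-18, -2), 623) - 416105 = (-674 + 4*(-18)*(20 - 2))/(228 + 623) - 416105 = (-674 + 4*(-18)*18)/851 - 416105 = (-674 - 1296)/851 - 416105 = (1/851)*(-1970) - 416105 = -1970/851 - 416105 = -354107325/851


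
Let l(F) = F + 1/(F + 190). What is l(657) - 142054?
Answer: -119763258/847 ≈ -1.4140e+5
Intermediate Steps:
l(F) = F + 1/(190 + F)
l(657) - 142054 = (1 + 657² + 190*657)/(190 + 657) - 142054 = (1 + 431649 + 124830)/847 - 142054 = (1/847)*556480 - 142054 = 556480/847 - 142054 = -119763258/847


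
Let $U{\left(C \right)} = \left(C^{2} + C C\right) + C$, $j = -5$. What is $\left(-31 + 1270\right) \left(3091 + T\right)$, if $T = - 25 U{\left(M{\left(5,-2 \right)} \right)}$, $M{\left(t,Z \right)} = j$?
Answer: $2435874$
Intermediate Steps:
$M{\left(t,Z \right)} = -5$
$U{\left(C \right)} = C + 2 C^{2}$ ($U{\left(C \right)} = \left(C^{2} + C^{2}\right) + C = 2 C^{2} + C = C + 2 C^{2}$)
$T = -1125$ ($T = - 25 \left(- 5 \left(1 + 2 \left(-5\right)\right)\right) = - 25 \left(- 5 \left(1 - 10\right)\right) = - 25 \left(\left(-5\right) \left(-9\right)\right) = \left(-25\right) 45 = -1125$)
$\left(-31 + 1270\right) \left(3091 + T\right) = \left(-31 + 1270\right) \left(3091 - 1125\right) = 1239 \cdot 1966 = 2435874$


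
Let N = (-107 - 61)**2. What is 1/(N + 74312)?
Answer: 1/102536 ≈ 9.7527e-6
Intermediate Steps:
N = 28224 (N = (-168)**2 = 28224)
1/(N + 74312) = 1/(28224 + 74312) = 1/102536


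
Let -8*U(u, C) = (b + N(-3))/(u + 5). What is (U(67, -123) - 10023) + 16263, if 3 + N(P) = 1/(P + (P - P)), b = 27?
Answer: 10782649/1728 ≈ 6240.0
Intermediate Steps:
N(P) = -3 + 1/P (N(P) = -3 + 1/(P + (P - P)) = -3 + 1/(P + 0) = -3 + 1/P)
U(u, C) = -71/(24*(5 + u)) (U(u, C) = -(27 + (-3 + 1/(-3)))/(8*(u + 5)) = -(27 + (-3 - ⅓))/(8*(5 + u)) = -(27 - 10/3)/(8*(5 + u)) = -71/(24*(5 + u)))
(U(67, -123) - 10023) + 16263 = (-71/(120 + 24*67) - 10023) + 16263 = (-71/(120 + 1608) - 10023) + 16263 = (-71/1728 - 10023) + 16263 = -17319815/1728 + 16263 = 10782649/1728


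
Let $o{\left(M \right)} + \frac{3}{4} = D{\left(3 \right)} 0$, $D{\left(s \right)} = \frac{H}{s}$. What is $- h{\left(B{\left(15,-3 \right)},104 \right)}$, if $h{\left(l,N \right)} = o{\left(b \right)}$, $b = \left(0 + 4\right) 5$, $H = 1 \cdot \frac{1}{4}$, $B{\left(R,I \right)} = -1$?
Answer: $\frac{3}{4} \approx 0.75$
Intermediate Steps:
$H = \frac{1}{4}$ ($H = 1 \cdot \frac{1}{4} = \frac{1}{4} \approx 0.25$)
$D{\left(s \right)} = \frac{1}{4 s}$
$b = 20$ ($b = 4 \cdot 5 = 20$)
$o{\left(M \right)} = - \frac{3}{4}$ ($o{\left(M \right)} = - \frac{3}{4} + \frac{1}{4 \cdot 3} \cdot 0 = - \frac{3}{4} + \frac{1}{4} \cdot \frac{1}{3} \cdot 0 = - \frac{3}{4} + \frac{1}{12} \cdot 0 = - \frac{3}{4} + 0 = - \frac{3}{4}$)
$h{\left(l,N \right)} = - \frac{3}{4}$
$- h{\left(B{\left(15,-3 \right)},104 \right)} = \left(-1\right) \left(- \frac{3}{4}\right) = \frac{3}{4}$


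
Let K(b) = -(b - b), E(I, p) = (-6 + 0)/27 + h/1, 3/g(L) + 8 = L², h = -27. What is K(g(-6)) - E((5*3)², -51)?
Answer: 245/9 ≈ 27.222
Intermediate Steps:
g(L) = 3/(-8 + L²)
E(I, p) = -245/9 (E(I, p) = (-6 + 0)/27 - 27/1 = -6*1/27 - 27*1 = -2/9 - 27 = -245/9)
K(b) = 0 (K(b) = -1*0 = 0)
K(g(-6)) - E((5*3)², -51) = 0 - 1*(-245/9) = 0 + 245/9 = 245/9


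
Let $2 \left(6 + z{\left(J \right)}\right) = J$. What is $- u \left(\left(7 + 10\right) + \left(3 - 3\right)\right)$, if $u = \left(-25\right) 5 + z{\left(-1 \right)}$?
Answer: $\frac{4471}{2} \approx 2235.5$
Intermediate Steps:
$z{\left(J \right)} = -6 + \frac{J}{2}$
$u = - \frac{263}{2}$ ($u = \left(-25\right) 5 + \left(-6 + \frac{1}{2} \left(-1\right)\right) = -125 - \frac{13}{2} = - \frac{263}{2} \approx -131.5$)
$- u \left(\left(7 + 10\right) + \left(3 - 3\right)\right) = \left(-1\right) \left(- \frac{263}{2}\right) \left(\left(7 + 10\right) + \left(3 - 3\right)\right) = \frac{263 \left(17 + 0\right)}{2} = \frac{263}{2} \cdot 17 = \frac{4471}{2}$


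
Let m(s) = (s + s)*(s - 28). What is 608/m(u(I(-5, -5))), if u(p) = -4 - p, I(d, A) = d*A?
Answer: 16/87 ≈ 0.18391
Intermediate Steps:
I(d, A) = A*d
m(s) = 2*s*(-28 + s) (m(s) = (2*s)*(-28 + s) = 2*s*(-28 + s))
608/m(u(I(-5, -5))) = 608/((2*(-4 - (-5)*(-5))*(-28 + (-4 - (-5)*(-5))))) = 608/((2*(-4 - 1*25)*(-28 + (-4 - 1*25)))) = 608/((2*(-4 - 25)*(-28 + (-4 - 25)))) = 608/((2*(-29)*(-28 - 29))) = 608/((2*(-29)*(-57))) = 608/3306 = 608*(1/3306) = 16/87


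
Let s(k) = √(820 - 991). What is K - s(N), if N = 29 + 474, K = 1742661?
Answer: 1742661 - 3*I*√19 ≈ 1.7427e+6 - 13.077*I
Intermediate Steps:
N = 503
s(k) = 3*I*√19 (s(k) = √(-171) = 3*I*√19)
K - s(N) = 1742661 - 3*I*√19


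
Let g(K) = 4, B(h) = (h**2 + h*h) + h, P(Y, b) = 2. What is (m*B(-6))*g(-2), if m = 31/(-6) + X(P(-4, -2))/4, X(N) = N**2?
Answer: -1100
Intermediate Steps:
B(h) = h + 2*h**2 (B(h) = (h**2 + h**2) + h = 2*h**2 + h = h + 2*h**2)
m = -25/6 (m = 31/(-6) + 2**2/4 = 31*(-1/6) + 4*(1/4) = -31/6 + 1 = -25/6 ≈ -4.1667)
(m*B(-6))*g(-2) = -(-25)*(1 + 2*(-6))*4 = -(-25)*(1 - 12)*4 = -(-25)*(-11)*4 = -25/6*66*4 = -275*4 = -1100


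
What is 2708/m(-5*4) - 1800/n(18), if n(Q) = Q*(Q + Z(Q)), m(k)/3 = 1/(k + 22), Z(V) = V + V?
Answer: 48694/27 ≈ 1803.5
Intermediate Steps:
Z(V) = 2*V
m(k) = 3/(22 + k) (m(k) = 3/(k + 22) = 3/(22 + k))
n(Q) = 3*Q² (n(Q) = Q*(Q + 2*Q) = Q*(3*Q) = 3*Q²)
2708/m(-5*4) - 1800/n(18) = 2708/((3/(22 - 5*4))) - 1800/(3*18²) = 2708/((3/(22 - 20))) - 1800/(3*324) = 2708/((3/2)) - 1800/972 = 2708/((3*(½))) - 1800*1/972 = 2708/(3/2) - 50/27 = 2708*(⅔) - 50/27 = 5416/3 - 50/27 = 48694/27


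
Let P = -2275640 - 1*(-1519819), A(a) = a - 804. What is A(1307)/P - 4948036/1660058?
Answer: -1870332263365/627353348809 ≈ -2.9813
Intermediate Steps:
A(a) = -804 + a
P = -755821 (P = -2275640 + 1519819 = -755821)
A(1307)/P - 4948036/1660058 = (-804 + 1307)/(-755821) - 4948036/1660058 = 503*(-1/755821) - 4948036*1/1660058 = -503/755821 - 2474018/830029 = -1870332263365/627353348809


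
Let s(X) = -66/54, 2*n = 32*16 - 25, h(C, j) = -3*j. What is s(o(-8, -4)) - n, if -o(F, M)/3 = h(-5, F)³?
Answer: -4405/18 ≈ -244.72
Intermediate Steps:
o(F, M) = 81*F³ (o(F, M) = -3*(-27*F³) = -(-81)*F³ = 81*F³)
n = 487/2 (n = (32*16 - 25)/2 = (512 - 25)/2 = (½)*487 = 487/2 ≈ 243.50)
s(X) = -11/9 (s(X) = -66*1/54 = -11/9)
s(o(-8, -4)) - n = -11/9 - 1*487/2 = -11/9 - 487/2 = -4405/18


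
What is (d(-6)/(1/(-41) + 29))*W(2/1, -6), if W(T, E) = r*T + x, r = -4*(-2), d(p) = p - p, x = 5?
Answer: 0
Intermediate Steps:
d(p) = 0
r = 8
W(T, E) = 5 + 8*T (W(T, E) = 8*T + 5 = 5 + 8*T)
(d(-6)/(1/(-41) + 29))*W(2/1, -6) = (0/(1/(-41) + 29))*(5 + 8*(2/1)) = (0/(-1/41 + 29))*(5 + 8*(2*1)) = (0/(1188/41))*(5 + 8*2) = (0*(41/1188))*(5 + 16) = 0*21 = 0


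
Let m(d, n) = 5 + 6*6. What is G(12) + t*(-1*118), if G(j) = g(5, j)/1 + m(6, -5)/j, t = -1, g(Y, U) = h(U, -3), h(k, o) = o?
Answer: 1421/12 ≈ 118.42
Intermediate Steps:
g(Y, U) = -3
m(d, n) = 41 (m(d, n) = 5 + 36 = 41)
G(j) = -3 + 41/j (G(j) = -3/1 + 41/j = -3*1 + 41/j = -3 + 41/j)
G(12) + t*(-1*118) = (-3 + 41/12) - (-1)*118 = (-3 + 41*(1/12)) - 1*(-118) = (-3 + 41/12) + 118 = 5/12 + 118 = 1421/12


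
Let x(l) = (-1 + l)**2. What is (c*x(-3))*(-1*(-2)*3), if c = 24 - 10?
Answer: 1344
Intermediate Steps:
c = 14
(c*x(-3))*(-1*(-2)*3) = (14*(-1 - 3)**2)*(-1*(-2)*3) = (14*(-4)**2)*(2*3) = (14*16)*6 = 224*6 = 1344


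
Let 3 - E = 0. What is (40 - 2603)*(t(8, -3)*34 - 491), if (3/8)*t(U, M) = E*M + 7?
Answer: 5169571/3 ≈ 1.7232e+6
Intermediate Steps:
E = 3 (E = 3 - 1*0 = 3 + 0 = 3)
t(U, M) = 56/3 + 8*M (t(U, M) = 8*(3*M + 7)/3 = 8*(7 + 3*M)/3 = 56/3 + 8*M)
(40 - 2603)*(t(8, -3)*34 - 491) = (40 - 2603)*((56/3 + 8*(-3))*34 - 491) = -2563*((56/3 - 24)*34 - 491) = -2563*(-16/3*34 - 491) = -2563*(-544/3 - 491) = -2563*(-2017/3) = 5169571/3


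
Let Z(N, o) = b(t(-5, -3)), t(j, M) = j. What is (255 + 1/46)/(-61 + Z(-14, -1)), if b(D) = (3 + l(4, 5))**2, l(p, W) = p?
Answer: -11731/552 ≈ -21.252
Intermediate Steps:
b(D) = 49 (b(D) = (3 + 4)**2 = 7**2 = 49)
Z(N, o) = 49
(255 + 1/46)/(-61 + Z(-14, -1)) = (255 + 1/46)/(-61 + 49) = (255 + 1/46)/(-12) = (11731/46)*(-1/12) = -11731/552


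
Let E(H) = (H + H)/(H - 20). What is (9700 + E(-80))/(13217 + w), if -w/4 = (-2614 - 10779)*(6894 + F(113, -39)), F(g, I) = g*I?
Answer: 48508/666233905 ≈ 7.2809e-5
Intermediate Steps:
F(g, I) = I*g
w = 133233564 (w = -4*(-2614 - 10779)*(6894 - 39*113) = -(-53572)*(6894 - 4407) = -(-53572)*2487 = -4*(-33308391) = 133233564)
E(H) = 2*H/(-20 + H) (E(H) = (2*H)/(-20 + H) = 2*H/(-20 + H))
(9700 + E(-80))/(13217 + w) = (9700 + 2*(-80)/(-20 - 80))/(13217 + 133233564) = (9700 + 2*(-80)/(-100))/133246781 = (9700 + 2*(-80)*(-1/100))*(1/133246781) = (9700 + 8/5)*(1/133246781) = (48508/5)*(1/133246781) = 48508/666233905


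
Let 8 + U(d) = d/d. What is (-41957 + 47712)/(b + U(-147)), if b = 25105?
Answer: 5755/25098 ≈ 0.22930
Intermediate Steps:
U(d) = -7 (U(d) = -8 + d/d = -8 + 1 = -7)
(-41957 + 47712)/(b + U(-147)) = (-41957 + 47712)/(25105 - 7) = 5755/25098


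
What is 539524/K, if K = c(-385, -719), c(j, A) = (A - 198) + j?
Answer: -8702/21 ≈ -414.38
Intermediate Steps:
c(j, A) = -198 + A + j (c(j, A) = (-198 + A) + j = -198 + A + j)
K = -1302 (K = -198 - 719 - 385 = -1302)
539524/K = 539524/(-1302) = 539524*(-1/1302) = -8702/21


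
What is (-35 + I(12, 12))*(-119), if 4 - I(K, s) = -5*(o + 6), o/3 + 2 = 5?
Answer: -5236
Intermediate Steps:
o = 9 (o = -6 + 3*5 = -6 + 15 = 9)
I(K, s) = 79 (I(K, s) = 4 - (-5)*(9 + 6) = 4 - (-5)*15 = 4 - 1*(-75) = 4 + 75 = 79)
(-35 + I(12, 12))*(-119) = (-35 + 79)*(-119) = 44*(-119) = -5236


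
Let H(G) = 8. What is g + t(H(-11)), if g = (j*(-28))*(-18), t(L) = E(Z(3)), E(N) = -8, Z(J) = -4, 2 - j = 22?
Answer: -10088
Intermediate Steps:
j = -20 (j = 2 - 1*22 = 2 - 22 = -20)
t(L) = -8
g = -10080 (g = -20*(-28)*(-18) = 560*(-18) = -10080)
g + t(H(-11)) = -10080 - 8 = -10088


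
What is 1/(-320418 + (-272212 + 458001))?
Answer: -1/134629 ≈ -7.4278e-6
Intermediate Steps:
1/(-320418 + (-272212 + 458001)) = 1/(-320418 + 185789) = 1/(-134629) = -1/134629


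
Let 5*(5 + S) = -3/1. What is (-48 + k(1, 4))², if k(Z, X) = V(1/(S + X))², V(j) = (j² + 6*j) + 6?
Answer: 28239794209/16777216 ≈ 1683.2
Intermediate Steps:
S = -28/5 (S = -5 + (-3/1)/5 = -5 + (-3*1)/5 = -5 + (⅕)*(-3) = -5 - ⅗ = -28/5 ≈ -5.6000)
V(j) = 6 + j² + 6*j
k(Z, X) = (6 + (-28/5 + X)⁻² + 6/(-28/5 + X))² (k(Z, X) = (6 + (1/(-28/5 + X))² + 6/(-28/5 + X))² = (6 + (-28/5 + X)⁻² + 6/(-28/5 + X))²)
(-48 + k(1, 4))² = (-48 + (-700 + 6*(-28 + 5*4)³ + 30*(-28 + 5*4)² + 125*4)²/(-28 + 5*4)⁶)² = (-48 + (-700 + 6*(-28 + 20)³ + 30*(-28 + 20)² + 500)²/(-28 + 20)⁶)² = (-48 + (-700 + 6*(-8)³ + 30*(-8)² + 500)²/(-8)⁶)² = (-48 + (-700 + 6*(-512) + 30*64 + 500)²/262144)² = (-48 + (-700 - 3072 + 1920 + 500)²/262144)² = (-48 + (1/262144)*(-1352)²)² = (-48 + (1/262144)*1827904)² = (-48 + 28561/4096)² = (-168047/4096)² = 28239794209/16777216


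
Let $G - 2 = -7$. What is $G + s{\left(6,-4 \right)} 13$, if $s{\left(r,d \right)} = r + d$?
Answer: $21$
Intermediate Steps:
$G = -5$ ($G = 2 - 7 = -5$)
$s{\left(r,d \right)} = d + r$
$G + s{\left(6,-4 \right)} 13 = -5 + \left(-4 + 6\right) 13 = -5 + 2 \cdot 13 = -5 + 26 = 21$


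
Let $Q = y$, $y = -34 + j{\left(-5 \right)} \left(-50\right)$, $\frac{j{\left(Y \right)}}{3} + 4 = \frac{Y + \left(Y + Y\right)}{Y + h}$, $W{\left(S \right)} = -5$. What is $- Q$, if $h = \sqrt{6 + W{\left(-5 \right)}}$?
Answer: $- \frac{7}{2} \approx -3.5$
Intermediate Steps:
$h = 1$ ($h = \sqrt{6 - 5} = \sqrt{1} = 1$)
$j{\left(Y \right)} = -12 + \frac{9 Y}{1 + Y}$ ($j{\left(Y \right)} = -12 + 3 \frac{Y + \left(Y + Y\right)}{Y + 1} = -12 + 3 \frac{Y + 2 Y}{1 + Y} = -12 + 3 \frac{3 Y}{1 + Y} = -12 + \frac{9 Y}{1 + Y}$)
$y = \frac{7}{2}$ ($y = -34 + \frac{3 \left(-4 - -5\right)}{1 - 5} \left(-50\right) = -34 + \frac{3 \left(-4 + 5\right)}{-4} \left(-50\right) = -34 + 3 \left(- \frac{1}{4}\right) 1 \left(-50\right) = -34 - - \frac{75}{2} = -34 + \frac{75}{2} = \frac{7}{2} \approx 3.5$)
$Q = \frac{7}{2} \approx 3.5$
$- Q = \left(-1\right) \frac{7}{2} = - \frac{7}{2}$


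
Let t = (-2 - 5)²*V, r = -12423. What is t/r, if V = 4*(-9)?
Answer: 588/4141 ≈ 0.14199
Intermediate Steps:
V = -36
t = -1764 (t = (-2 - 5)²*(-36) = (-7)²*(-36) = 49*(-36) = -1764)
t/r = -1764/(-12423) = -1764*(-1/12423) = 588/4141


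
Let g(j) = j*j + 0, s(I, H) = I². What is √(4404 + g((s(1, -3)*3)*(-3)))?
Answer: √4485 ≈ 66.970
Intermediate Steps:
g(j) = j² (g(j) = j² + 0 = j²)
√(4404 + g((s(1, -3)*3)*(-3))) = √(4404 + ((1²*3)*(-3))²) = √(4404 + ((1*3)*(-3))²) = √(4404 + (3*(-3))²) = √(4404 + (-9)²) = √(4404 + 81) = √4485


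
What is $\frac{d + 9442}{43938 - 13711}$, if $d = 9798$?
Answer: $\frac{19240}{30227} \approx 0.63652$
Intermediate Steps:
$\frac{d + 9442}{43938 - 13711} = \frac{9798 + 9442}{43938 - 13711} = \frac{19240}{30227}$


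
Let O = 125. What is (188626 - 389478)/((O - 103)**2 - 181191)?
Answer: 200852/180707 ≈ 1.1115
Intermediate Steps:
(188626 - 389478)/((O - 103)**2 - 181191) = (188626 - 389478)/((125 - 103)**2 - 181191) = -200852/(22**2 - 181191) = -200852/(484 - 181191) = -200852/(-180707) = -200852*(-1/180707) = 200852/180707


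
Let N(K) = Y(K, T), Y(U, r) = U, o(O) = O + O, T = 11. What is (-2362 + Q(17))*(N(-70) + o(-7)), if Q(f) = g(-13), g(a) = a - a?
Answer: 198408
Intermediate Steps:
o(O) = 2*O
g(a) = 0
N(K) = K
Q(f) = 0
(-2362 + Q(17))*(N(-70) + o(-7)) = (-2362 + 0)*(-70 + 2*(-7)) = -2362*(-70 - 14) = -2362*(-84) = 198408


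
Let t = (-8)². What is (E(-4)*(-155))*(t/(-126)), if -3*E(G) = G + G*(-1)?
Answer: 0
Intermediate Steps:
E(G) = 0 (E(G) = -(G + G*(-1))/3 = -(G - G)/3 = -⅓*0 = 0)
t = 64
(E(-4)*(-155))*(t/(-126)) = (0*(-155))*(64/(-126)) = 0*(64*(-1/126)) = 0*(-32/63) = 0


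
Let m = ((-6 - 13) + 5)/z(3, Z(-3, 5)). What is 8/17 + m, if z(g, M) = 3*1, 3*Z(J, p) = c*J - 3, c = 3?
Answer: -214/51 ≈ -4.1961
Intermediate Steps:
Z(J, p) = -1 + J (Z(J, p) = (3*J - 3)/3 = (-3 + 3*J)/3 = -1 + J)
z(g, M) = 3
m = -14/3 (m = ((-6 - 13) + 5)/3 = (-19 + 5)*(1/3) = -14*1/3 = -14/3 ≈ -4.6667)
8/17 + m = 8/17 - 14/3 = -214/51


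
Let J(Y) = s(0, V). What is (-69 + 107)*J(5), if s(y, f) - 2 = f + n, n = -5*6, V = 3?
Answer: -950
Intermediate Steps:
n = -30
s(y, f) = -28 + f (s(y, f) = 2 + (f - 30) = 2 + (-30 + f) = -28 + f)
J(Y) = -25 (J(Y) = -28 + 3 = -25)
(-69 + 107)*J(5) = (-69 + 107)*(-25) = 38*(-25) = -950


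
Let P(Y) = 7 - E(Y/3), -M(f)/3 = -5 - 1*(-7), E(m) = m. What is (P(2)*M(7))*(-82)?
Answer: 3116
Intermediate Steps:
M(f) = -6 (M(f) = -3*(-5 - 1*(-7)) = -3*(-5 + 7) = -3*2 = -6)
P(Y) = 7 - Y/3
(P(2)*M(7))*(-82) = ((7 - 1/3*2)*(-6))*(-82) = ((7 - 2/3)*(-6))*(-82) = ((19/3)*(-6))*(-82) = -38*(-82) = 3116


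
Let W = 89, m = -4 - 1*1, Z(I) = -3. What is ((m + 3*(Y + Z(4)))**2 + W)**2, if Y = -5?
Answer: 864900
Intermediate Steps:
m = -5 (m = -4 - 1 = -5)
((m + 3*(Y + Z(4)))**2 + W)**2 = ((-5 + 3*(-5 - 3))**2 + 89)**2 = ((-5 + 3*(-8))**2 + 89)**2 = ((-5 - 24)**2 + 89)**2 = ((-29)**2 + 89)**2 = (841 + 89)**2 = 930**2 = 864900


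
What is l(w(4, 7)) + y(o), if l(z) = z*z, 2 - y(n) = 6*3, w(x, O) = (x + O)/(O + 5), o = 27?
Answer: -2183/144 ≈ -15.160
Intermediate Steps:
w(x, O) = (O + x)/(5 + O)
y(n) = -16 (y(n) = 2 - 6*3 = 2 - 1*18 = 2 - 18 = -16)
l(z) = z²
l(w(4, 7)) + y(o) = ((7 + 4)/(5 + 7))² - 16 = (11/12)² - 16 = 121/144 - 16 = -2183/144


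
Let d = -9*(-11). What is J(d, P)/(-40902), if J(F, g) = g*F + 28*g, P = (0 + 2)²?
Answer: -254/20451 ≈ -0.012420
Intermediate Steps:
d = 99
P = 4 (P = 2² = 4)
J(F, g) = 28*g + F*g (J(F, g) = F*g + 28*g = 28*g + F*g)
J(d, P)/(-40902) = (4*(28 + 99))/(-40902) = (4*127)*(-1/40902) = 508*(-1/40902) = -254/20451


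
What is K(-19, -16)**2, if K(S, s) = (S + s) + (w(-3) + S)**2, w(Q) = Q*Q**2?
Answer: 4330561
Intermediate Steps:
w(Q) = Q**3
K(S, s) = S + s + (-27 + S)**2 (K(S, s) = (S + s) + ((-3)**3 + S)**2 = (S + s) + (-27 + S)**2 = S + s + (-27 + S)**2)
K(-19, -16)**2 = (-19 - 16 + (-27 - 19)**2)**2 = (-19 - 16 + (-46)**2)**2 = (-19 - 16 + 2116)**2 = 2081**2 = 4330561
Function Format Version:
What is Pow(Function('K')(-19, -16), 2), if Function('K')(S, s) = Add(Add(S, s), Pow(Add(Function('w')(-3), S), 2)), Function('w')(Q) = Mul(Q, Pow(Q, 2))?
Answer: 4330561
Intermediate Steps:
Function('w')(Q) = Pow(Q, 3)
Function('K')(S, s) = Add(S, s, Pow(Add(-27, S), 2)) (Function('K')(S, s) = Add(Add(S, s), Pow(Add(Pow(-3, 3), S), 2)) = Add(Add(S, s), Pow(Add(-27, S), 2)) = Add(S, s, Pow(Add(-27, S), 2)))
Pow(Function('K')(-19, -16), 2) = Pow(Add(-19, -16, Pow(Add(-27, -19), 2)), 2) = Pow(Add(-19, -16, Pow(-46, 2)), 2) = Pow(Add(-19, -16, 2116), 2) = Pow(2081, 2) = 4330561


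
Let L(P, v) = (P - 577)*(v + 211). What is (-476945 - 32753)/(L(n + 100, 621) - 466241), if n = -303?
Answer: 509698/1115201 ≈ 0.45705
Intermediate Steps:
L(P, v) = (-577 + P)*(211 + v)
(-476945 - 32753)/(L(n + 100, 621) - 466241) = (-476945 - 32753)/((-121747 - 577*621 + 211*(-303 + 100) + (-303 + 100)*621) - 466241) = -509698/((-121747 - 358317 + 211*(-203) - 203*621) - 466241) = -509698/((-121747 - 358317 - 42833 - 126063) - 466241) = -509698/(-648960 - 466241) = -509698/(-1115201) = -509698*(-1/1115201) = 509698/1115201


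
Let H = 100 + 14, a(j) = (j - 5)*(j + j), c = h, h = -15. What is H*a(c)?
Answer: 68400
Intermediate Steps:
c = -15
a(j) = 2*j*(-5 + j) (a(j) = (-5 + j)*(2*j) = 2*j*(-5 + j))
H = 114
H*a(c) = 114*(2*(-15)*(-5 - 15)) = 114*(2*(-15)*(-20)) = 114*600 = 68400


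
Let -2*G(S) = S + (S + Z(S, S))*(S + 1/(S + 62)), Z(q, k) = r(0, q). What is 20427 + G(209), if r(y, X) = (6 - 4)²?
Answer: -1049525/542 ≈ -1936.4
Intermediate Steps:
r(y, X) = 4 (r(y, X) = 2² = 4)
Z(q, k) = 4
G(S) = -S/2 - (4 + S)*(S + 1/(62 + S))/2 (G(S) = -(S + (S + 4)*(S + 1/(S + 62)))/2 = -(S + (4 + S)*(S + 1/(62 + S)))/2 = -S/2 - (4 + S)*(S + 1/(62 + S))/2)
20427 + G(209) = 20427 + (-4 - 1*209³ - 311*209 - 67*209²)/(2*(62 + 209)) = 20427 + (½)*(-4 - 1*9129329 - 64999 - 67*43681)/271 = 20427 + (½)*(1/271)*(-4 - 9129329 - 64999 - 2926627) = 20427 + (½)*(1/271)*(-12120959) = 20427 - 12120959/542 = -1049525/542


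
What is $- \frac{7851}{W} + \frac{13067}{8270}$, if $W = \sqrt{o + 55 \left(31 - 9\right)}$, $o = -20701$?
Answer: $\frac{13067}{8270} + \frac{2617 i \sqrt{19491}}{6497} \approx 1.58 + 56.235 i$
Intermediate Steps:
$W = i \sqrt{19491}$ ($W = \sqrt{-20701 + 55 \left(31 - 9\right)} = \sqrt{-20701 + 55 \cdot 22} = \sqrt{-20701 + 1210} = \sqrt{-19491} = i \sqrt{19491} \approx 139.61 i$)
$- \frac{7851}{W} + \frac{13067}{8270} = - \frac{7851}{i \sqrt{19491}} + \frac{13067}{8270} = - 7851 \left(- \frac{i \sqrt{19491}}{19491}\right) + 13067 \cdot \frac{1}{8270} = \frac{2617 i \sqrt{19491}}{6497} + \frac{13067}{8270} = \frac{13067}{8270} + \frac{2617 i \sqrt{19491}}{6497}$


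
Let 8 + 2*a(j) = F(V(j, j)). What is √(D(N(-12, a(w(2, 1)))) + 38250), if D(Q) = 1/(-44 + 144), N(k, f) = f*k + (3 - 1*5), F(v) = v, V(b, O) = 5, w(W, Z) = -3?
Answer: √3825001/10 ≈ 195.58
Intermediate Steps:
a(j) = -3/2 (a(j) = -4 + (½)*5 = -4 + 5/2 = -3/2)
N(k, f) = -2 + f*k (N(k, f) = f*k + (3 - 5) = f*k - 2 = -2 + f*k)
D(Q) = 1/100
√(D(N(-12, a(w(2, 1)))) + 38250) = √(1/100 + 38250) = √(3825001/100) = √3825001/10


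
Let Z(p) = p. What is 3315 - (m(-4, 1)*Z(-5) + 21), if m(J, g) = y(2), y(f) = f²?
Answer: 3314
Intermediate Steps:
m(J, g) = 4 (m(J, g) = 2² = 4)
3315 - (m(-4, 1)*Z(-5) + 21) = 3315 - (4*(-5) + 21) = 3315 - (-20 + 21) = 3315 - 1*1 = 3315 - 1 = 3314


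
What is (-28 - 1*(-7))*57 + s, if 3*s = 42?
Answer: -1183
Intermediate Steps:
s = 14 (s = (1/3)*42 = 14)
(-28 - 1*(-7))*57 + s = (-28 - 1*(-7))*57 + 14 = (-28 + 7)*57 + 14 = -21*57 + 14 = -1197 + 14 = -1183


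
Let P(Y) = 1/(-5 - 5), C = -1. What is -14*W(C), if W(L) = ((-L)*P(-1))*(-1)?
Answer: -7/5 ≈ -1.4000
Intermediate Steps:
P(Y) = -⅒ (P(Y) = 1/(-10) = -⅒)
W(L) = -L/10 (W(L) = (-L*(-⅒))*(-1) = (L/10)*(-1) = -L/10)
-14*W(C) = -(-7)*(-1)/5 = -14*⅒ = -7/5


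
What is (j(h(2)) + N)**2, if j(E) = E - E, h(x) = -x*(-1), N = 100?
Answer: 10000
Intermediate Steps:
h(x) = x
j(E) = 0
(j(h(2)) + N)**2 = (0 + 100)**2 = 100**2 = 10000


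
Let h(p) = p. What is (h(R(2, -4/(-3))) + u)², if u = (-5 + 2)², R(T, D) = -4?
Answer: 25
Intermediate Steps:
u = 9 (u = (-3)² = 9)
(h(R(2, -4/(-3))) + u)² = (-4 + 9)² = 5² = 25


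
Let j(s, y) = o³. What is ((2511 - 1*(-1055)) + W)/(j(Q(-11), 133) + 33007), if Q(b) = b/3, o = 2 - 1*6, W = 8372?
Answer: 11938/32943 ≈ 0.36238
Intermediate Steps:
o = -4 (o = 2 - 6 = -4)
Q(b) = b/3 (Q(b) = b*(⅓) = b/3)
j(s, y) = -64 (j(s, y) = (-4)³ = -64)
((2511 - 1*(-1055)) + W)/(j(Q(-11), 133) + 33007) = ((2511 - 1*(-1055)) + 8372)/(-64 + 33007) = ((2511 + 1055) + 8372)/32943 = (3566 + 8372)*(1/32943) = 11938*(1/32943) = 11938/32943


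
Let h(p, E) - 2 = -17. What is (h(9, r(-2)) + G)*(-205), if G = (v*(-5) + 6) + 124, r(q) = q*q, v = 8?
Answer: -15375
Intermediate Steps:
r(q) = q²
h(p, E) = -15 (h(p, E) = 2 - 17 = -15)
G = 90 (G = (8*(-5) + 6) + 124 = (-40 + 6) + 124 = -34 + 124 = 90)
(h(9, r(-2)) + G)*(-205) = (-15 + 90)*(-205) = 75*(-205) = -15375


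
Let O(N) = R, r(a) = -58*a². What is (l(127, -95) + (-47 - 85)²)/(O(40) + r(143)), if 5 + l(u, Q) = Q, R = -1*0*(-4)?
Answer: -8662/593021 ≈ -0.014607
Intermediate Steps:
R = 0 (R = 0*(-4) = 0)
O(N) = 0
l(u, Q) = -5 + Q
(l(127, -95) + (-47 - 85)²)/(O(40) + r(143)) = ((-5 - 95) + (-47 - 85)²)/(0 - 58*143²) = (-100 + (-132)²)/(0 - 58*20449) = (-100 + 17424)/(0 - 1186042) = 17324/(-1186042) = 17324*(-1/1186042) = -8662/593021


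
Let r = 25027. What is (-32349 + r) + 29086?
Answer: 21764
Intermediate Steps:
(-32349 + r) + 29086 = (-32349 + 25027) + 29086 = -7322 + 29086 = 21764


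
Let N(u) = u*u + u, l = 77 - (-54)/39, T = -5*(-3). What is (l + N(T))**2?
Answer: 17131321/169 ≈ 1.0137e+5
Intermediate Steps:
T = 15
l = 1019/13 (l = 77 - (-54)/39 = 77 - 1*(-18/13) = 77 + 18/13 = 1019/13 ≈ 78.385)
N(u) = u + u**2 (N(u) = u**2 + u = u + u**2)
(l + N(T))**2 = (1019/13 + 15*(1 + 15))**2 = (1019/13 + 15*16)**2 = (1019/13 + 240)**2 = (4139/13)**2 = 17131321/169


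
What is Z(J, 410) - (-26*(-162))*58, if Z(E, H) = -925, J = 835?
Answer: -245221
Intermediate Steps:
Z(J, 410) - (-26*(-162))*58 = -925 - (-26*(-162))*58 = -925 - 4212*58 = -925 - 1*244296 = -925 - 244296 = -245221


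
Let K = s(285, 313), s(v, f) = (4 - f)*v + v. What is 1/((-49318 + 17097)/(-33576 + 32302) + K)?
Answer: -182/15971357 ≈ -1.1395e-5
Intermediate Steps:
s(v, f) = v + v*(4 - f) (s(v, f) = v*(4 - f) + v = v + v*(4 - f))
K = -87780 (K = 285*(5 - 1*313) = 285*(5 - 313) = 285*(-308) = -87780)
1/((-49318 + 17097)/(-33576 + 32302) + K) = 1/((-49318 + 17097)/(-33576 + 32302) - 87780) = 1/(-32221/(-1274) - 87780) = 1/(-32221*(-1/1274) - 87780) = 1/(4603/182 - 87780) = 1/(-15971357/182) = -182/15971357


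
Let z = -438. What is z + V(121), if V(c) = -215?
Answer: -653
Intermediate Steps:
z + V(121) = -438 - 215 = -653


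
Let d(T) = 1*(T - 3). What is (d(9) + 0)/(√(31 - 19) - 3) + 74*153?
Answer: 11328 + 4*√3 ≈ 11335.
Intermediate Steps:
d(T) = -3 + T (d(T) = 1*(-3 + T) = -3 + T)
(d(9) + 0)/(√(31 - 19) - 3) + 74*153 = ((-3 + 9) + 0)/(√(31 - 19) - 3) + 74*153 = (6 + 0)/(√12 - 3) + 11322 = 6/(2*√3 - 3) + 11322 = 6/(-3 + 2*√3) + 11322 = 11322 + 6/(-3 + 2*√3)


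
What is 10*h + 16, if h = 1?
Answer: 26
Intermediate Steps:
10*h + 16 = 10*1 + 16 = 10 + 16 = 26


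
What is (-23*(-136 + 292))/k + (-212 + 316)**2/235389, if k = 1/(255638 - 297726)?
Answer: 35546503419232/235389 ≈ 1.5101e+8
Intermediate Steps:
k = -1/42088 (k = 1/(-42088) = -1/42088 ≈ -2.3760e-5)
(-23*(-136 + 292))/k + (-212 + 316)**2/235389 = (-23*(-136 + 292))/(-1/42088) + (-212 + 316)**2/235389 = -23*156*(-42088) + 104**2*(1/235389) = -3588*(-42088) + 10816*(1/235389) = 151011744 + 10816/235389 = 35546503419232/235389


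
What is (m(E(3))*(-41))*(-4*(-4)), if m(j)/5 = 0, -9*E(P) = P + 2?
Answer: 0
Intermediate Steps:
E(P) = -2/9 - P/9 (E(P) = -(P + 2)/9 = -(2 + P)/9 = -2/9 - P/9)
m(j) = 0 (m(j) = 5*0 = 0)
(m(E(3))*(-41))*(-4*(-4)) = (0*(-41))*(-4*(-4)) = 0*16 = 0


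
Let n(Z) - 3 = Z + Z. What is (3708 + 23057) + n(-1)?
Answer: 26766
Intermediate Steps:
n(Z) = 3 + 2*Z (n(Z) = 3 + (Z + Z) = 3 + 2*Z)
(3708 + 23057) + n(-1) = (3708 + 23057) + (3 + 2*(-1)) = 26765 + (3 - 2) = 26765 + 1 = 26766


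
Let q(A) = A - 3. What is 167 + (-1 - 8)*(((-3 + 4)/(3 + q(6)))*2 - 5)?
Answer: 209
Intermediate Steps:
q(A) = -3 + A
167 + (-1 - 8)*(((-3 + 4)/(3 + q(6)))*2 - 5) = 167 + (-1 - 8)*(((-3 + 4)/(3 + (-3 + 6)))*2 - 5) = 167 - 9*((1/(3 + 3))*2 - 5) = 167 - 9*((1/6)*2 - 5) = 167 - 9*((1*(⅙))*2 - 5) = 167 - 9*((⅙)*2 - 5) = 167 - 9*(⅓ - 5) = 167 - 9*(-14/3) = 167 + 42 = 209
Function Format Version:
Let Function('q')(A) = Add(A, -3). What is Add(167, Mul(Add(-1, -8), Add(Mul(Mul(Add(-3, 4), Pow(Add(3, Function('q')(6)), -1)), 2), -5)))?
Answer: 209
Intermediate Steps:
Function('q')(A) = Add(-3, A)
Add(167, Mul(Add(-1, -8), Add(Mul(Mul(Add(-3, 4), Pow(Add(3, Function('q')(6)), -1)), 2), -5))) = Add(167, Mul(Add(-1, -8), Add(Mul(Mul(Add(-3, 4), Pow(Add(3, Add(-3, 6)), -1)), 2), -5))) = Add(167, Mul(-9, Add(Mul(Mul(1, Pow(Add(3, 3), -1)), 2), -5))) = Add(167, Mul(-9, Add(Mul(Mul(1, Pow(6, -1)), 2), -5))) = Add(167, Mul(-9, Add(Mul(Mul(1, Rational(1, 6)), 2), -5))) = Add(167, Mul(-9, Add(Mul(Rational(1, 6), 2), -5))) = Add(167, Mul(-9, Add(Rational(1, 3), -5))) = Add(167, Mul(-9, Rational(-14, 3))) = Add(167, 42) = 209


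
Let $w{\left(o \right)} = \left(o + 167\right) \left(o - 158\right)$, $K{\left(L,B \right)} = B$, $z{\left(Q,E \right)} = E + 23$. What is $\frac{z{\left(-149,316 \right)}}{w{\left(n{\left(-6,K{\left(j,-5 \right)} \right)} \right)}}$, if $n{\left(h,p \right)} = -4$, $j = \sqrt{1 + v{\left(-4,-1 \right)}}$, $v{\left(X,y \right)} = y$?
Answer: $- \frac{113}{8802} \approx -0.012838$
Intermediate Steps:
$z{\left(Q,E \right)} = 23 + E$
$j = 0$ ($j = \sqrt{1 - 1} = \sqrt{0} = 0$)
$w{\left(o \right)} = \left(-158 + o\right) \left(167 + o\right)$ ($w{\left(o \right)} = \left(167 + o\right) \left(-158 + o\right) = \left(-158 + o\right) \left(167 + o\right)$)
$\frac{z{\left(-149,316 \right)}}{w{\left(n{\left(-6,K{\left(j,-5 \right)} \right)} \right)}} = \frac{23 + 316}{-26386 + \left(-4\right)^{2} + 9 \left(-4\right)} = \frac{339}{-26386 + 16 - 36} = \frac{339}{-26406} = 339 \left(- \frac{1}{26406}\right) = - \frac{113}{8802}$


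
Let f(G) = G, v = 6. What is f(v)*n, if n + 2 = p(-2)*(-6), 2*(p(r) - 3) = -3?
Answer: -66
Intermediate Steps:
p(r) = 3/2 (p(r) = 3 + (1/2)*(-3) = 3 - 3/2 = 3/2)
n = -11 (n = -2 + (3/2)*(-6) = -2 - 9 = -11)
f(v)*n = 6*(-11) = -66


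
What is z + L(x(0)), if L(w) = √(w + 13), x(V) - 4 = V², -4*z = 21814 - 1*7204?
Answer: -7305/2 + √17 ≈ -3648.4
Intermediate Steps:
z = -7305/2 (z = -(21814 - 1*7204)/4 = -(21814 - 7204)/4 = -¼*14610 = -7305/2 ≈ -3652.5)
x(V) = 4 + V²
L(w) = √(13 + w)
z + L(x(0)) = -7305/2 + √(13 + (4 + 0²)) = -7305/2 + √(13 + (4 + 0)) = -7305/2 + √(13 + 4) = -7305/2 + √17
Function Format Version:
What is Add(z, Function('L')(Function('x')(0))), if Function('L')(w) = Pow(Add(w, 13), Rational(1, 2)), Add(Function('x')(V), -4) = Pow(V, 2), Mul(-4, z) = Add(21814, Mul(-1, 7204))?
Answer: Add(Rational(-7305, 2), Pow(17, Rational(1, 2))) ≈ -3648.4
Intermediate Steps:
z = Rational(-7305, 2) (z = Mul(Rational(-1, 4), Add(21814, Mul(-1, 7204))) = Mul(Rational(-1, 4), Add(21814, -7204)) = Mul(Rational(-1, 4), 14610) = Rational(-7305, 2) ≈ -3652.5)
Function('x')(V) = Add(4, Pow(V, 2))
Function('L')(w) = Pow(Add(13, w), Rational(1, 2))
Add(z, Function('L')(Function('x')(0))) = Add(Rational(-7305, 2), Pow(Add(13, Add(4, Pow(0, 2))), Rational(1, 2))) = Add(Rational(-7305, 2), Pow(Add(13, Add(4, 0)), Rational(1, 2))) = Add(Rational(-7305, 2), Pow(Add(13, 4), Rational(1, 2))) = Add(Rational(-7305, 2), Pow(17, Rational(1, 2)))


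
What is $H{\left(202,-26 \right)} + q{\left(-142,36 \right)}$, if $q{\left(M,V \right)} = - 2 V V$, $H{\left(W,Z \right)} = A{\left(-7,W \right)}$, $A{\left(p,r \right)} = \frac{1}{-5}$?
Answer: $- \frac{12961}{5} \approx -2592.2$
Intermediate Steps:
$A{\left(p,r \right)} = - \frac{1}{5}$
$H{\left(W,Z \right)} = - \frac{1}{5}$
$q{\left(M,V \right)} = - 2 V^{2}$
$H{\left(202,-26 \right)} + q{\left(-142,36 \right)} = - \frac{1}{5} - 2 \cdot 36^{2} = - \frac{1}{5} - 2592 = - \frac{12961}{5}$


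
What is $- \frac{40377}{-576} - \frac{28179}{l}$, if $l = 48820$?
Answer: $\frac{162914503}{2343360} \approx 69.522$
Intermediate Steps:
$- \frac{40377}{-576} - \frac{28179}{l} = - \frac{40377}{-576} - \frac{28179}{48820} = \left(-40377\right) \left(- \frac{1}{576}\right) - \frac{28179}{48820} = \frac{13459}{192} - \frac{28179}{48820} = \frac{162914503}{2343360}$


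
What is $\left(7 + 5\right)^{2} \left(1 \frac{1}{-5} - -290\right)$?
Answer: $\frac{208656}{5} \approx 41731.0$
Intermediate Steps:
$\left(7 + 5\right)^{2} \left(1 \frac{1}{-5} - -290\right) = 12^{2} \left(1 \left(- \frac{1}{5}\right) + 290\right) = 144 \left(- \frac{1}{5} + 290\right) = 144 \cdot \frac{1449}{5} = \frac{208656}{5}$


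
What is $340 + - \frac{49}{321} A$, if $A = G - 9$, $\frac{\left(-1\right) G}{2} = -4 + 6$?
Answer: $\frac{109777}{321} \approx 341.98$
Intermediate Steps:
$G = -4$ ($G = - 2 \left(-4 + 6\right) = \left(-2\right) 2 = -4$)
$A = -13$ ($A = -4 - 9 = -13$)
$340 + - \frac{49}{321} A = 340 + - \frac{49}{321} \left(-13\right) = 340 + \left(-49\right) \frac{1}{321} \left(-13\right) = 340 - - \frac{637}{321} = 340 + \frac{637}{321} = \frac{109777}{321}$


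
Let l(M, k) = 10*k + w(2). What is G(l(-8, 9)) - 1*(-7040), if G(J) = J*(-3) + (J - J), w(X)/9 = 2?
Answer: 6716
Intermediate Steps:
w(X) = 18 (w(X) = 9*2 = 18)
l(M, k) = 18 + 10*k (l(M, k) = 10*k + 18 = 18 + 10*k)
G(J) = -3*J (G(J) = -3*J + 0 = -3*J)
G(l(-8, 9)) - 1*(-7040) = -3*(18 + 10*9) - 1*(-7040) = -3*(18 + 90) + 7040 = -3*108 + 7040 = -324 + 7040 = 6716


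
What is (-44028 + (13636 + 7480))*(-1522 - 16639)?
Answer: 416104832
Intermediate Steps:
(-44028 + (13636 + 7480))*(-1522 - 16639) = (-44028 + 21116)*(-18161) = -22912*(-18161) = 416104832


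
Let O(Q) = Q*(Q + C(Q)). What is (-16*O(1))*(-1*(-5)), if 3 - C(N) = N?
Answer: -240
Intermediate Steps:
C(N) = 3 - N
O(Q) = 3*Q (O(Q) = Q*(Q + (3 - Q)) = Q*3 = 3*Q)
(-16*O(1))*(-1*(-5)) = (-48)*(-1*(-5)) = -16*3*5 = -48*5 = -240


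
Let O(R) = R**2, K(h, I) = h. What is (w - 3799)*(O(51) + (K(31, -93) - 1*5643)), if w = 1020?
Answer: 8367569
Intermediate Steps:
(w - 3799)*(O(51) + (K(31, -93) - 1*5643)) = (1020 - 3799)*(51**2 + (31 - 1*5643)) = -2779*(2601 + (31 - 5643)) = -2779*(2601 - 5612) = -2779*(-3011) = 8367569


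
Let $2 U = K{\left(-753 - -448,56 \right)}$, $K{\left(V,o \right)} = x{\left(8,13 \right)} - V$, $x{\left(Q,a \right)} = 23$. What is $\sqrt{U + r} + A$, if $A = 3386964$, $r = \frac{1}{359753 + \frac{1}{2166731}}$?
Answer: $3386964 + \frac{3 \sqrt{2767962467600493686389163}}{389743988722} \approx 3.387 \cdot 10^{6}$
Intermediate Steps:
$r = \frac{2166731}{779487977444}$ ($r = \frac{1}{359753 + \frac{1}{2166731}} = \frac{1}{\frac{779487977444}{2166731}} = \frac{2166731}{779487977444} \approx 2.7797 \cdot 10^{-6}$)
$K{\left(V,o \right)} = 23 - V$
$U = 164$ ($U = \frac{23 - \left(-753 - -448\right)}{2} = \frac{23 - \left(-753 + 448\right)}{2} = \frac{23 - -305}{2} = \frac{23 + 305}{2} = \frac{1}{2} \cdot 328 = 164$)
$\sqrt{U + r} + A = \sqrt{164 + \frac{2166731}{779487977444}} + 3386964 = \sqrt{\frac{127836030467547}{779487977444}} + 3386964 = \frac{3 \sqrt{2767962467600493686389163}}{389743988722} + 3386964 = 3386964 + \frac{3 \sqrt{2767962467600493686389163}}{389743988722}$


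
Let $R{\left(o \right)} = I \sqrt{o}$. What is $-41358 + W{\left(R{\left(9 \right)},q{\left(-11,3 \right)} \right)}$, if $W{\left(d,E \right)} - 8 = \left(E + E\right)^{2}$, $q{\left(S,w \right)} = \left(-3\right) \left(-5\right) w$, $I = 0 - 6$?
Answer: $-33250$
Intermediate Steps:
$I = -6$
$R{\left(o \right)} = - 6 \sqrt{o}$
$q{\left(S,w \right)} = 15 w$
$W{\left(d,E \right)} = 8 + 4 E^{2}$ ($W{\left(d,E \right)} = 8 + \left(E + E\right)^{2} = 8 + \left(2 E\right)^{2} = 8 + 4 E^{2}$)
$-41358 + W{\left(R{\left(9 \right)},q{\left(-11,3 \right)} \right)} = -41358 + \left(8 + 4 \left(15 \cdot 3\right)^{2}\right) = -41358 + \left(8 + 4 \cdot 45^{2}\right) = -41358 + \left(8 + 4 \cdot 2025\right) = -41358 + \left(8 + 8100\right) = -41358 + 8108 = -33250$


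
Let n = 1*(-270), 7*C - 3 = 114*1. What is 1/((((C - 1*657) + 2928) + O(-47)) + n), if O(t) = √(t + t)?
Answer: 49434/99745991 - 49*I*√94/199491982 ≈ 0.0004956 - 2.3814e-6*I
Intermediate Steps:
C = 117/7 (C = 3/7 + (114*1)/7 = 3/7 + (⅐)*114 = 3/7 + 114/7 = 117/7 ≈ 16.714)
O(t) = √2*√t (O(t) = √(2*t) = √2*√t)
n = -270
1/((((C - 1*657) + 2928) + O(-47)) + n) = 1/((((117/7 - 1*657) + 2928) + √2*√(-47)) - 270) = 1/((((117/7 - 657) + 2928) + √2*(I*√47)) - 270) = 1/(((-4482/7 + 2928) + I*√94) - 270) = 1/((16014/7 + I*√94) - 270) = 1/(14124/7 + I*√94)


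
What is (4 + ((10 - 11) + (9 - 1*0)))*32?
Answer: 384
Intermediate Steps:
(4 + ((10 - 11) + (9 - 1*0)))*32 = (4 + (-1 + (9 + 0)))*32 = (4 + (-1 + 9))*32 = (4 + 8)*32 = 12*32 = 384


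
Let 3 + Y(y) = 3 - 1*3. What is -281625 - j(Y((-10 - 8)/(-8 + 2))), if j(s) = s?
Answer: -281622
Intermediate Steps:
Y(y) = -3 (Y(y) = -3 + (3 - 1*3) = -3 + (3 - 3) = -3 + 0 = -3)
-281625 - j(Y((-10 - 8)/(-8 + 2))) = -281625 - 1*(-3) = -281625 + 3 = -281622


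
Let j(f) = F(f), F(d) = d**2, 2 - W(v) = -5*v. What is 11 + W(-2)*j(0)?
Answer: 11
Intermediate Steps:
W(v) = 2 + 5*v (W(v) = 2 - (-5)*v = 2 + 5*v)
j(f) = f**2
11 + W(-2)*j(0) = 11 + (2 + 5*(-2))*0**2 = 11 + (2 - 10)*0 = 11 - 8*0 = 11 + 0 = 11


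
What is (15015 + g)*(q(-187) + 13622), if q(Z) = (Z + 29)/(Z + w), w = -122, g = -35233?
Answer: -85104759608/309 ≈ -2.7542e+8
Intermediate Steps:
q(Z) = (29 + Z)/(-122 + Z) (q(Z) = (Z + 29)/(Z - 122) = (29 + Z)/(-122 + Z))
(15015 + g)*(q(-187) + 13622) = (15015 - 35233)*((29 - 187)/(-122 - 187) + 13622) = -20218*(-158/(-309) + 13622) = -20218*(-1/309*(-158) + 13622) = -20218*(158/309 + 13622) = -20218*4209356/309 = -85104759608/309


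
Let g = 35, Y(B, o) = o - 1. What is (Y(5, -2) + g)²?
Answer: 1024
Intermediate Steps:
Y(B, o) = -1 + o
(Y(5, -2) + g)² = ((-1 - 2) + 35)² = (-3 + 35)² = 32² = 1024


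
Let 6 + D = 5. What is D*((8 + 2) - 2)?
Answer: -8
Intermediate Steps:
D = -1 (D = -6 + 5 = -1)
D*((8 + 2) - 2) = -((8 + 2) - 2) = -(10 - 2) = -1*8 = -8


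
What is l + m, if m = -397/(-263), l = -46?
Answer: -11701/263 ≈ -44.490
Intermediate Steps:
m = 397/263 (m = -397*(-1/263) = 397/263 ≈ 1.5095)
l + m = -46 + 397/263 = -11701/263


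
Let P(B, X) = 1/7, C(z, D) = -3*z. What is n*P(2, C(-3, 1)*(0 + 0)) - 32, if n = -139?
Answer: -363/7 ≈ -51.857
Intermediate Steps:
P(B, X) = ⅐
n*P(2, C(-3, 1)*(0 + 0)) - 32 = -139*⅐ - 32 = -139/7 - 32 = -363/7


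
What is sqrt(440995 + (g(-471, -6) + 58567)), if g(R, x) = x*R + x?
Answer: sqrt(502382) ≈ 708.79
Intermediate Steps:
g(R, x) = x + R*x (g(R, x) = R*x + x = x + R*x)
sqrt(440995 + (g(-471, -6) + 58567)) = sqrt(440995 + (-6*(1 - 471) + 58567)) = sqrt(440995 + (-6*(-470) + 58567)) = sqrt(440995 + (2820 + 58567)) = sqrt(440995 + 61387) = sqrt(502382)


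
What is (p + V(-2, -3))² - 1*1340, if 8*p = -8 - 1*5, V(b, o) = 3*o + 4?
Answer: -82951/64 ≈ -1296.1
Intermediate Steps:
V(b, o) = 4 + 3*o
p = -13/8 (p = (-8 - 1*5)/8 = (-8 - 5)/8 = (⅛)*(-13) = -13/8 ≈ -1.6250)
(p + V(-2, -3))² - 1*1340 = (-13/8 + (4 + 3*(-3)))² - 1*1340 = (-13/8 + (4 - 9))² - 1340 = (-13/8 - 5)² - 1340 = (-53/8)² - 1340 = 2809/64 - 1340 = -82951/64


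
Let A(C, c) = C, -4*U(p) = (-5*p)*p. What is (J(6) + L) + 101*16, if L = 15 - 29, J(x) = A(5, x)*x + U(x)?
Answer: 1677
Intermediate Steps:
U(p) = 5*p**2/4 (U(p) = -(-5*p)*p/4 = -(-5)*p**2/4 = 5*p**2/4)
J(x) = 5*x + 5*x**2/4
L = -14
(J(6) + L) + 101*16 = ((5/4)*6*(4 + 6) - 14) + 101*16 = ((5/4)*6*10 - 14) + 1616 = (75 - 14) + 1616 = 61 + 1616 = 1677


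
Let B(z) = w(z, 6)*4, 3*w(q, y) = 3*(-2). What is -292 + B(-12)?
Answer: -300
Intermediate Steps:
w(q, y) = -2 (w(q, y) = (3*(-2))/3 = (1/3)*(-6) = -2)
B(z) = -8 (B(z) = -2*4 = -8)
-292 + B(-12) = -292 - 8 = -300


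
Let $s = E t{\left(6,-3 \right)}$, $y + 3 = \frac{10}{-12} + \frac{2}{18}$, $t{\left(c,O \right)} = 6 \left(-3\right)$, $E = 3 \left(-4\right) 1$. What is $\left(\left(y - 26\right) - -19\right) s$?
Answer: $-2316$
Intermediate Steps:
$E = -12$ ($E = \left(-12\right) 1 = -12$)
$t{\left(c,O \right)} = -18$
$y = - \frac{67}{18}$ ($y = -3 + \left(\frac{10}{-12} + \frac{2}{18}\right) = -3 + \left(10 \left(- \frac{1}{12}\right) + 2 \cdot \frac{1}{18}\right) = -3 + \left(- \frac{5}{6} + \frac{1}{9}\right) = -3 - \frac{13}{18} = - \frac{67}{18} \approx -3.7222$)
$s = 216$ ($s = \left(-12\right) \left(-18\right) = 216$)
$\left(\left(y - 26\right) - -19\right) s = \left(\left(- \frac{67}{18} - 26\right) - -19\right) 216 = \left(\left(- \frac{67}{18} - 26\right) + 19\right) 216 = \left(- \frac{535}{18} + 19\right) 216 = \left(- \frac{193}{18}\right) 216 = -2316$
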